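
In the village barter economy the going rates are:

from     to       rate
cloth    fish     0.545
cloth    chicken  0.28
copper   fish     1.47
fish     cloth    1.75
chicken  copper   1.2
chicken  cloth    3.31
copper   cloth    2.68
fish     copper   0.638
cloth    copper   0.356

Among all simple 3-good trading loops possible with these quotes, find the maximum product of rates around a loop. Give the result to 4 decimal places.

fish→copper→cloth→fish: 0.638 × 2.68 × 0.545 = 0.93186
fish→cloth→copper→fish: 1.75 × 0.356 × 1.47 = 0.91581
chicken→copper→cloth→chicken: 1.2 × 2.68 × 0.28 = 0.90048
Maximum is fish→copper→cloth→fish at 0.9319; no arbitrage — every cycle loses value.

0.9319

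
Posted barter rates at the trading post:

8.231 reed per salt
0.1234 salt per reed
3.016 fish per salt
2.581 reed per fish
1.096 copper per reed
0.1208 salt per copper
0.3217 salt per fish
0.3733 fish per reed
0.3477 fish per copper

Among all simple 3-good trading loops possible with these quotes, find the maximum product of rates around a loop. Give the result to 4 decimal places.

1.0898

reed→copper→salt→reed: 1.096 × 0.1208 × 8.231 = 1.08976
reed→fish→salt→reed: 0.3733 × 0.3217 × 8.231 = 0.98847
reed→copper→fish→reed: 1.096 × 0.3477 × 2.581 = 0.98357
reed→salt→fish→reed: 0.1234 × 3.016 × 2.581 = 0.96058
Maximum is reed→copper→salt→reed at 1.0898; arbitrage exists.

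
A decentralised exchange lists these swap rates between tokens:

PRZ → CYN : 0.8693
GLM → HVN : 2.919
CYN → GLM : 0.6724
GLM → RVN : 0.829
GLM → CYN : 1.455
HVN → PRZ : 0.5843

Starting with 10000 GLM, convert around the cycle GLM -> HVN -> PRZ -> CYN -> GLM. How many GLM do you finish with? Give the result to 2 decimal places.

9969.36

10000 GLM × 2.919 = 29190 HVN
29190 HVN × 0.5843 = 17055.717 PRZ
17055.717 PRZ × 0.8693 = 14826.5347881 CYN
14826.5347881 CYN × 0.6724 = 9969.36199151844 GLM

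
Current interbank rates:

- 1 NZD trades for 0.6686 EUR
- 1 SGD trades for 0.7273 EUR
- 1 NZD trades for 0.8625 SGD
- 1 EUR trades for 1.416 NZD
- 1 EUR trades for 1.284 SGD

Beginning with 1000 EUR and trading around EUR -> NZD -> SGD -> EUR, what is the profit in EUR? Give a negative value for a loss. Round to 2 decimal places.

-111.75

1000 EUR × 1.416 = 1416 NZD
1416 NZD × 0.8625 = 1221.3 SGD
1221.3 SGD × 0.7273 = 888.25149 EUR
Net change: 888.25149 − 1000 = -111.74851 EUR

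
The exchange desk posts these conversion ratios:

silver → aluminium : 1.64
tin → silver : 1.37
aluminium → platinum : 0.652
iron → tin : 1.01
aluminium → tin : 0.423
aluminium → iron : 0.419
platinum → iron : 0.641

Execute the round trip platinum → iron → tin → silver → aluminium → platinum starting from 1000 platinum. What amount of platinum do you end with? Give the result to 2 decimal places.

1000 platinum × 0.641 = 641 iron
641 iron × 1.01 = 647.41 tin
647.41 tin × 1.37 = 886.9517 silver
886.9517 silver × 1.64 = 1454.600788 aluminium
1454.600788 aluminium × 0.652 = 948.399713776 platinum

948.40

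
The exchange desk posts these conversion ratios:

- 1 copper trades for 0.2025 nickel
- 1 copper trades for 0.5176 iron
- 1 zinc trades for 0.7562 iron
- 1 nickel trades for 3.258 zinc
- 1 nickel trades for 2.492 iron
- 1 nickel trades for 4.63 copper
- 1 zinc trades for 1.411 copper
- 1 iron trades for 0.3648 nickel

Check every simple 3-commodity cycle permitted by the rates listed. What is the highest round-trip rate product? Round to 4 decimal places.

0.9309

nickel→zinc→copper→nickel: 3.258 × 1.411 × 0.2025 = 0.93090
nickel→zinc→iron→nickel: 3.258 × 0.7562 × 0.3648 = 0.89876
nickel→copper→iron→nickel: 4.63 × 0.5176 × 0.3648 = 0.87424
Maximum is nickel→zinc→copper→nickel at 0.9309; no arbitrage — every cycle loses value.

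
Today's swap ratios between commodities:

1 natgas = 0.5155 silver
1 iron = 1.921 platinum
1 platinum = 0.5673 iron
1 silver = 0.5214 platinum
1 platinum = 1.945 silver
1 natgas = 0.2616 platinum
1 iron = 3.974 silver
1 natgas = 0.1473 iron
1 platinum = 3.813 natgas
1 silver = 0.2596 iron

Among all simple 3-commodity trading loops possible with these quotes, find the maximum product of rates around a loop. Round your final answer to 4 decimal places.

silver→platinum→iron→silver: 0.5214 × 0.5673 × 3.974 = 1.17547
iron→platinum→natgas→iron: 1.921 × 3.813 × 0.1473 = 1.07894
silver→platinum→natgas→silver: 0.5214 × 3.813 × 0.5155 = 1.02486
silver→iron→platinum→silver: 0.2596 × 1.921 × 1.945 = 0.96996
Maximum is silver→platinum→iron→silver at 1.1755; arbitrage exists.

1.1755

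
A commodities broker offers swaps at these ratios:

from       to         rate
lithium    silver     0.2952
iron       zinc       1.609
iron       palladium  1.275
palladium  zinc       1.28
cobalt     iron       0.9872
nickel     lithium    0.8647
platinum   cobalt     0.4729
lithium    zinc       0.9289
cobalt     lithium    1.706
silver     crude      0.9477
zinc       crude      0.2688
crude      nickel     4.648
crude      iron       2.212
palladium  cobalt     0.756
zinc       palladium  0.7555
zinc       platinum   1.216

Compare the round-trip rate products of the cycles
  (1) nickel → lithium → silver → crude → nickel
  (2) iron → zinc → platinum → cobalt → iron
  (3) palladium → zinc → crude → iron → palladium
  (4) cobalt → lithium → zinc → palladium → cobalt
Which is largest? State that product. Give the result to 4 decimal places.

(1) 0.8647 × 0.2952 × 0.9477 × 4.648 = 1.12439
(2) 1.609 × 1.216 × 0.4729 × 0.9872 = 0.91341
(3) 1.28 × 0.2688 × 2.212 × 1.275 = 0.97036
(4) 1.706 × 0.9289 × 0.7555 × 0.756 = 0.90512
Highest is cycle (1) at 1.1244 (>1, arbitrage).

1.1244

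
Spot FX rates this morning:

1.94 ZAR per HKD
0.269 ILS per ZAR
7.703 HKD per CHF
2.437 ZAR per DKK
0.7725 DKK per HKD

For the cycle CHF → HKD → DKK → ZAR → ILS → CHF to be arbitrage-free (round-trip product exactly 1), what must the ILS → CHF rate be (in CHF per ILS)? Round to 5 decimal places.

0.25635

Known legs of the cycle: 7.703 × 0.7725 × 2.437 × 0.269 = 3.9009123763275
For no arbitrage the full-cycle product must be 1, so the missing rate is 1 / 3.9009123763275 ≈ 0.2563503.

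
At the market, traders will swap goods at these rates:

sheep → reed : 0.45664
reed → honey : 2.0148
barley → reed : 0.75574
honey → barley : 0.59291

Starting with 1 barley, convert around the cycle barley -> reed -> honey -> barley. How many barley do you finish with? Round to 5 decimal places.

1 barley × 0.75574 = 0.75574 reed
0.75574 reed × 2.0148 = 1.522664952 honey
1.522664952 honey × 0.59291 = 0.90280327669032 barley

0.90280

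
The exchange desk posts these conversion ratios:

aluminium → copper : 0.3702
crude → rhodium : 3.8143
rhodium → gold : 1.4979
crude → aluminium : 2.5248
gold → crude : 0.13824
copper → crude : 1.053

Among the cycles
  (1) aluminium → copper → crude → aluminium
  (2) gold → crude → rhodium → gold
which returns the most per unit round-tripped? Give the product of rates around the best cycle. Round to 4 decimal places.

0.9842

(1) 0.3702 × 1.053 × 2.5248 = 0.98422
(2) 0.13824 × 3.8143 × 1.4979 = 0.78983
Highest is cycle (1) at 0.9842 (≤1, no arbitrage).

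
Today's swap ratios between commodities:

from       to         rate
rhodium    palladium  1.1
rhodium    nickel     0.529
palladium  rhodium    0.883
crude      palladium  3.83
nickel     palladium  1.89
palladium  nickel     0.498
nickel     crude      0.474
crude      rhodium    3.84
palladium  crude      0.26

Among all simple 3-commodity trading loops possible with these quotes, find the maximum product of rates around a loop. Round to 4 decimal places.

palladium→crude→rhodium→palladium: 0.26 × 3.84 × 1.1 = 1.09824
nickel→crude→rhodium→nickel: 0.474 × 3.84 × 0.529 = 0.96286
palladium→nickel→crude→palladium: 0.498 × 0.474 × 3.83 = 0.90408
palladium→rhodium→nickel→palladium: 0.883 × 0.529 × 1.89 = 0.88283
Maximum is palladium→crude→rhodium→palladium at 1.0982; arbitrage exists.

1.0982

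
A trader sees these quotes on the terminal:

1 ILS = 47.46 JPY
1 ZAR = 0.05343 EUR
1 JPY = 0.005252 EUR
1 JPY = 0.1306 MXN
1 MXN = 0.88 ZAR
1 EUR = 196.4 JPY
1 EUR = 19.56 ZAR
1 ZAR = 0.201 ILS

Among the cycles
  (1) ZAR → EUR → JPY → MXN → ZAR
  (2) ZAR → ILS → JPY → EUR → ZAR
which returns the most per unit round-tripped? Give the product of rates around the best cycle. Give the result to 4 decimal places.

1.2060

(1) 0.05343 × 196.4 × 0.1306 × 0.88 = 1.20601
(2) 0.201 × 47.46 × 0.005252 × 19.56 = 0.97998
Highest is cycle (1) at 1.2060 (>1, arbitrage).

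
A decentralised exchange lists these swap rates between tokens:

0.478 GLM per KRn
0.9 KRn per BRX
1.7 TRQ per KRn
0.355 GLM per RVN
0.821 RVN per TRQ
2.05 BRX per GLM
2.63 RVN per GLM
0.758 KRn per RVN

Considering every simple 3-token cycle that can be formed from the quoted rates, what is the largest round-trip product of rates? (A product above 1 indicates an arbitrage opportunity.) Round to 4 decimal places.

1.0579

KRn→TRQ→RVN→KRn: 1.7 × 0.821 × 0.758 = 1.05794
KRn→GLM→RVN→KRn: 0.478 × 2.63 × 0.758 = 0.95291
BRX→KRn→GLM→BRX: 0.9 × 0.478 × 2.05 = 0.88191
Maximum is KRn→TRQ→RVN→KRn at 1.0579; arbitrage exists.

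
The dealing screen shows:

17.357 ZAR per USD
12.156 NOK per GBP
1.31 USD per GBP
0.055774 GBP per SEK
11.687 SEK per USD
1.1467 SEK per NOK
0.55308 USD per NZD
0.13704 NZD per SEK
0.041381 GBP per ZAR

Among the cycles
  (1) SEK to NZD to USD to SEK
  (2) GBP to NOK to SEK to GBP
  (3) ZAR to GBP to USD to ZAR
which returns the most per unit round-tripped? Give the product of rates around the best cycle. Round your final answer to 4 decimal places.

0.9409

(1) 0.13704 × 0.55308 × 11.687 = 0.88581
(2) 12.156 × 1.1467 × 0.055774 = 0.77745
(3) 0.041381 × 1.31 × 17.357 = 0.94091
Highest is cycle (3) at 0.9409 (≤1, no arbitrage).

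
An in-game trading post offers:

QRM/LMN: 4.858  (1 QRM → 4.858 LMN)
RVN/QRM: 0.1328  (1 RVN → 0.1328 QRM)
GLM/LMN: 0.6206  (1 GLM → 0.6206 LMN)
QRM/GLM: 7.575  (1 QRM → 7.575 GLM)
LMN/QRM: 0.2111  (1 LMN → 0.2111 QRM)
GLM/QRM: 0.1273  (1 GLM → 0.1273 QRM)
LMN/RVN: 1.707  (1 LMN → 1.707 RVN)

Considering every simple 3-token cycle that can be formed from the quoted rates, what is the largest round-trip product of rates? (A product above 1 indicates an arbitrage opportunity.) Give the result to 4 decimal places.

LMN→RVN→QRM→LMN: 1.707 × 0.1328 × 4.858 = 1.10126
LMN→QRM→GLM→LMN: 0.2111 × 7.575 × 0.6206 = 0.99239
Maximum is LMN→RVN→QRM→LMN at 1.1013; arbitrage exists.

1.1013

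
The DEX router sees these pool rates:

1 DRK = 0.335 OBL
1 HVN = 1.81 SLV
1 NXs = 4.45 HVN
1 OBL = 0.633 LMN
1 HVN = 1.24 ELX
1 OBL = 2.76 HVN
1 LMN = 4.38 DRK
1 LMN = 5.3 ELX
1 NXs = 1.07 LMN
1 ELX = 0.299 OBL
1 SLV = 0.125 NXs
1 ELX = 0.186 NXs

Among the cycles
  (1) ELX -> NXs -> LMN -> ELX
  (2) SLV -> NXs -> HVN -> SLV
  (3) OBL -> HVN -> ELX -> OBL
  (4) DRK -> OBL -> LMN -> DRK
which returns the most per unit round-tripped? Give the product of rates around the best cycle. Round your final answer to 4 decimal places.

(1) 0.186 × 1.07 × 5.3 = 1.05481
(2) 0.125 × 4.45 × 1.81 = 1.00681
(3) 2.76 × 1.24 × 0.299 = 1.02330
(4) 0.335 × 0.633 × 4.38 = 0.92880
Highest is cycle (1) at 1.0548 (>1, arbitrage).

1.0548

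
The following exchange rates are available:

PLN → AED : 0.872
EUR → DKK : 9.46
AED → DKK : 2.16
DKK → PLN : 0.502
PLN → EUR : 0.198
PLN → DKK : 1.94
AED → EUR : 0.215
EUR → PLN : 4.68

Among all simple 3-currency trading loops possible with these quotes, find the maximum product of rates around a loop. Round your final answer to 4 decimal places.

0.9455

PLN→AED→DKK→PLN: 0.872 × 2.16 × 0.502 = 0.94553
PLN→EUR→DKK→PLN: 0.198 × 9.46 × 0.502 = 0.94029
PLN→AED→EUR→PLN: 0.872 × 0.215 × 4.68 = 0.87741
Maximum is PLN→AED→DKK→PLN at 0.9455; no arbitrage — every cycle loses value.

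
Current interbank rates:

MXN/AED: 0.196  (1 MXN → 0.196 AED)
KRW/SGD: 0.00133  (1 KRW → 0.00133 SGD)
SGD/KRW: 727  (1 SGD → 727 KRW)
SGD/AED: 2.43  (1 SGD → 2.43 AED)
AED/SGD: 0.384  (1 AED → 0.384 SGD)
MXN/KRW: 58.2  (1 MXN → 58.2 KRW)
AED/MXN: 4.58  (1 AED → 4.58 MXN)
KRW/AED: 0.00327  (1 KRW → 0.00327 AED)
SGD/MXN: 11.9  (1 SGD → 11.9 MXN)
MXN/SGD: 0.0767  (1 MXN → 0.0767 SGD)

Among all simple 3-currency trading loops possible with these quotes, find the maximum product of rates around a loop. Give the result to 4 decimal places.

0.9211

KRW→SGD→MXN→KRW: 0.00133 × 11.9 × 58.2 = 0.92113
AED→SGD→KRW→AED: 0.384 × 727 × 0.00327 = 0.91288
AED→SGD→MXN→AED: 0.384 × 11.9 × 0.196 = 0.89564
AED→MXN→KRW→AED: 4.58 × 58.2 × 0.00327 = 0.87164
AED→MXN→SGD→AED: 4.58 × 0.0767 × 2.43 = 0.85362
Maximum is KRW→SGD→MXN→KRW at 0.9211; no arbitrage — every cycle loses value.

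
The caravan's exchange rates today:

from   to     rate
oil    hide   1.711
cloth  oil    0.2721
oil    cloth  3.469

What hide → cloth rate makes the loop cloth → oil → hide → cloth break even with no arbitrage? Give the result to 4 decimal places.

Known legs of the cycle: 0.2721 × 1.711 = 0.4655631
For no arbitrage the full-cycle product must be 1, so the missing rate is 1 / 0.4655631 ≈ 2.147937.

2.1479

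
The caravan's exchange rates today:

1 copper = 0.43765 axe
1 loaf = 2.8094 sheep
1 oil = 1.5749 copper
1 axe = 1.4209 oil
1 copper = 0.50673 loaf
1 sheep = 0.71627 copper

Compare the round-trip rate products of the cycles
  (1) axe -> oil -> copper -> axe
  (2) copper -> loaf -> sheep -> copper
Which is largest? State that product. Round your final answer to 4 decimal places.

1.0197

(1) 1.4209 × 1.5749 × 0.43765 = 0.97936
(2) 0.50673 × 2.8094 × 0.71627 = 1.01969
Highest is cycle (2) at 1.0197 (>1, arbitrage).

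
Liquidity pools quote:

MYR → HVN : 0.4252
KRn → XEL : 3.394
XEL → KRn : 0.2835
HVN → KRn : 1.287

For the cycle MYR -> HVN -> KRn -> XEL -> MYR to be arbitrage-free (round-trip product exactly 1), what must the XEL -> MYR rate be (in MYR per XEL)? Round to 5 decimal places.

0.53841

Known legs of the cycle: 0.4252 × 1.287 × 3.394 = 1.8573067656
For no arbitrage the full-cycle product must be 1, so the missing rate is 1 / 1.8573067656 ≈ 0.5384140.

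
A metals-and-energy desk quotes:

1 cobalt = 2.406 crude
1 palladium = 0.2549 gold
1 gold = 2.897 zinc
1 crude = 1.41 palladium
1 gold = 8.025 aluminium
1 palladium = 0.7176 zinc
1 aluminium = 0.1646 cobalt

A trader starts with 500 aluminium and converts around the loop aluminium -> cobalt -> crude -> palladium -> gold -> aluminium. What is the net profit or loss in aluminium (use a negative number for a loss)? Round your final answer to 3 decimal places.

500 aluminium × 0.1646 = 82.3 cobalt
82.3 cobalt × 2.406 = 198.0138 crude
198.0138 crude × 1.41 = 279.199458 palladium
279.199458 palladium × 0.2549 = 71.1679418442 gold
71.1679418442 gold × 8.025 = 571.122733299705 aluminium
Net change: 571.122733299705 − 500 = 71.122733299705 aluminium

71.123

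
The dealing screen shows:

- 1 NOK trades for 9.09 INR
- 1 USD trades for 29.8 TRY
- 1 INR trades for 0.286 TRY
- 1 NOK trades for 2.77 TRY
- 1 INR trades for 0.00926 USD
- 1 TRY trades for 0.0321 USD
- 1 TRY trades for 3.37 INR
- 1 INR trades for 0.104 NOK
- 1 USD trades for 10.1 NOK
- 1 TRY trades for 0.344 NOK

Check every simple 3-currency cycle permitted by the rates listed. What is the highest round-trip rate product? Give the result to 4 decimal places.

0.9708

TRY→INR→NOK→TRY: 3.37 × 0.104 × 2.77 = 0.97083
TRY→INR→USD→TRY: 3.37 × 0.00926 × 29.8 = 0.92994
TRY→USD→NOK→TRY: 0.0321 × 10.1 × 2.77 = 0.89806
TRY→NOK→INR→TRY: 0.344 × 9.09 × 0.286 = 0.89431
INR→USD→NOK→INR: 0.00926 × 10.1 × 9.09 = 0.85015
Maximum is TRY→INR→NOK→TRY at 0.9708; no arbitrage — every cycle loses value.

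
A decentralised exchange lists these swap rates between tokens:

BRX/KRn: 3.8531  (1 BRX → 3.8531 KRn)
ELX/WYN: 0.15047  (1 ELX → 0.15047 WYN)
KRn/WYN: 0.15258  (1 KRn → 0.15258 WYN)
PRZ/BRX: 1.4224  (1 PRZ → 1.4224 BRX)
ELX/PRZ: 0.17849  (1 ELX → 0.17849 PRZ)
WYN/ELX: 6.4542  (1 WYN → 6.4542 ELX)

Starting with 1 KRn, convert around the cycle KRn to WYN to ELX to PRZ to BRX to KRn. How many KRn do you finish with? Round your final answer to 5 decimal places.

0.96335

1 KRn × 0.15258 = 0.15258 WYN
0.15258 WYN × 6.4542 = 0.984781836 ELX
0.984781836 ELX × 0.17849 = 0.17577370990764 PRZ
0.17577370990764 PRZ × 1.4224 = 0.250020524972627136 BRX
0.250020524972627136 BRX × 3.8531 = 0.9633540847720296177216 KRn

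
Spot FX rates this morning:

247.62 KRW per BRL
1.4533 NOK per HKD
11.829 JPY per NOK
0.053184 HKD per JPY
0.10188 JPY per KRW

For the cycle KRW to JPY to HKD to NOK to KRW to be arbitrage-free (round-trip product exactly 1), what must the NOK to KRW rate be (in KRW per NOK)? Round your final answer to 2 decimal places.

Known legs of the cycle: 0.10188 × 0.053184 × 1.4533 = 0.007874540257536
For no arbitrage the full-cycle product must be 1, so the missing rate is 1 / 0.007874540257536 ≈ 126.9915.

126.99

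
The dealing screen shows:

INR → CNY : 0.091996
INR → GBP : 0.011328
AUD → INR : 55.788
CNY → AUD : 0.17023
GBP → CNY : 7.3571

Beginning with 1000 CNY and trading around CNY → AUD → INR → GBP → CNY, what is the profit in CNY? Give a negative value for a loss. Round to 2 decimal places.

-208.53

1000 CNY × 0.17023 = 170.23 AUD
170.23 AUD × 55.788 = 9496.79124 INR
9496.79124 INR × 0.011328 = 107.57965116672 GBP
107.57965116672 GBP × 7.3571 = 791.474251598675712 CNY
Net change: 791.474251598675712 − 1000 = -208.525748401324288 CNY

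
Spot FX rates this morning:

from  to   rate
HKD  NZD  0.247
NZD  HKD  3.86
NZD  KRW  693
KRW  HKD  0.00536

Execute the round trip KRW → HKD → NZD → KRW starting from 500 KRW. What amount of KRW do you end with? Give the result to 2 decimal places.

458.74

500 KRW × 0.00536 = 2.68 HKD
2.68 HKD × 0.247 = 0.66196 NZD
0.66196 NZD × 693 = 458.73828 KRW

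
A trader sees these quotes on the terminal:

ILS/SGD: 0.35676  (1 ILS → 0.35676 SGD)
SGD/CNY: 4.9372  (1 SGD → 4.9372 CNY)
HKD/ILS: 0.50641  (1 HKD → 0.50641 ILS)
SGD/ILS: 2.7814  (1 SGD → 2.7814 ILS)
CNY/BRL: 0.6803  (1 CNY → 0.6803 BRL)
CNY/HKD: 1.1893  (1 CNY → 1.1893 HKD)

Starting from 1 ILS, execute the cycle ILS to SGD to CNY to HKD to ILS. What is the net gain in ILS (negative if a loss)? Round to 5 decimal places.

1 ILS × 0.35676 = 0.35676 SGD
0.35676 SGD × 4.9372 = 1.761395472 CNY
1.761395472 CNY × 1.1893 = 2.0948276348496 HKD
2.0948276348496 HKD × 0.50641 = 1.060841662564185936 ILS
Net change: 1.060841662564185936 − 1 = 0.060841662564185936 ILS

0.06084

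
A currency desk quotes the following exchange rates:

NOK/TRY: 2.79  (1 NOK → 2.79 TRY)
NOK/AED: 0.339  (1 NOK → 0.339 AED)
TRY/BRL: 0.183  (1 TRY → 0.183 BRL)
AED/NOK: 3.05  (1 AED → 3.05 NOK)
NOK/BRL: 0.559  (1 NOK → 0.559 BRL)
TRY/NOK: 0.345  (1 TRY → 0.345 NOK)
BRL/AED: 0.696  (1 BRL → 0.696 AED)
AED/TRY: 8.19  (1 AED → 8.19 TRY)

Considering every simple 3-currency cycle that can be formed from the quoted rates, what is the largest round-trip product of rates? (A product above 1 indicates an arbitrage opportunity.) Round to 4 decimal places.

1.1866

AED→NOK→BRL→AED: 3.05 × 0.559 × 0.696 = 1.18665
TRY→BRL→AED→TRY: 0.183 × 0.696 × 8.19 = 1.04314
TRY→NOK→AED→TRY: 0.345 × 0.339 × 8.19 = 0.95786
Maximum is AED→NOK→BRL→AED at 1.1866; arbitrage exists.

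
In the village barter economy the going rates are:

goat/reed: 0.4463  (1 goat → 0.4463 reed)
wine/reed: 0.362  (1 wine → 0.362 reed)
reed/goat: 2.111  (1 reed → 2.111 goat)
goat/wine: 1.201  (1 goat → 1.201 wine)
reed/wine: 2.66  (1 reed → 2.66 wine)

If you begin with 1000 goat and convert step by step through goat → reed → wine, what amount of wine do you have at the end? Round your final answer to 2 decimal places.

1187.16

1000 goat × 0.4463 = 446.3 reed
446.3 reed × 2.66 = 1187.158 wine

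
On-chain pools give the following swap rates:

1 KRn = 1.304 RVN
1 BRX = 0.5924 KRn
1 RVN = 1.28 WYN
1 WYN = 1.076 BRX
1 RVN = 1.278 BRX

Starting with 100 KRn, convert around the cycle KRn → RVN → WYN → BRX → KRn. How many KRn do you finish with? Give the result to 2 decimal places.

100 KRn × 1.304 = 130.4 RVN
130.4 RVN × 1.28 = 166.912 WYN
166.912 WYN × 1.076 = 179.597312 BRX
179.597312 BRX × 0.5924 = 106.3934476288 KRn

106.39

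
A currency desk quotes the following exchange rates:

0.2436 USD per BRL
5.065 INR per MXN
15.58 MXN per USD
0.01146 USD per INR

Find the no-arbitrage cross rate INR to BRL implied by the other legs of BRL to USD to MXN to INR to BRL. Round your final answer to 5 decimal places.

Known legs of the cycle: 0.2436 × 15.58 × 5.065 = 19.22313372
For no arbitrage the full-cycle product must be 1, so the missing rate is 1 / 19.22313372 ≈ 0.0520207.

0.05202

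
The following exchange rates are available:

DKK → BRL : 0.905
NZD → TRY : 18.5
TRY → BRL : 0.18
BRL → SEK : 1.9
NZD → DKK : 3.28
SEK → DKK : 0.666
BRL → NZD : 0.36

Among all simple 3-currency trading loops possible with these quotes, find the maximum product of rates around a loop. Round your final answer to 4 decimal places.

TRY→BRL→NZD→TRY: 0.18 × 0.36 × 18.5 = 1.19880
SEK→DKK→BRL→SEK: 0.666 × 0.905 × 1.9 = 1.14519
NZD→DKK→BRL→NZD: 3.28 × 0.905 × 0.36 = 1.06862
Maximum is TRY→BRL→NZD→TRY at 1.1988; arbitrage exists.

1.1988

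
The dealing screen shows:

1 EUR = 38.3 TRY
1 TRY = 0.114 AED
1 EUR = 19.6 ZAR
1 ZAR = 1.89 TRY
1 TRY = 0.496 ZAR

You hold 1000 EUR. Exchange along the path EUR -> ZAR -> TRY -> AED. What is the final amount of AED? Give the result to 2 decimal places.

1000 EUR × 19.6 = 19600 ZAR
19600 ZAR × 1.89 = 37044 TRY
37044 TRY × 0.114 = 4223.016 AED

4223.02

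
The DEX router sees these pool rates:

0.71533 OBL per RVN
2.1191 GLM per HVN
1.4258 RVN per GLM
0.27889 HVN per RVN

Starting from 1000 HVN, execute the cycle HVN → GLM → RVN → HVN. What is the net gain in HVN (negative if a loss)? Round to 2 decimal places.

1000 HVN × 2.1191 = 2119.1 GLM
2119.1 GLM × 1.4258 = 3021.41278 RVN
3021.41278 RVN × 0.27889 = 842.6418102142 HVN
Net change: 842.6418102142 − 1000 = -157.3581897858 HVN

-157.36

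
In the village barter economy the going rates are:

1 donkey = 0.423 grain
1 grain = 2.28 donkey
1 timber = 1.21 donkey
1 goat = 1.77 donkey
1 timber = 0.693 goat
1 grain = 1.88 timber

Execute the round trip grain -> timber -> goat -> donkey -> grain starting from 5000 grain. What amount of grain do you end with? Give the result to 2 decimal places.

4877.25

5000 grain × 1.88 = 9400 timber
9400 timber × 0.693 = 6514.2 goat
6514.2 goat × 1.77 = 11530.134 donkey
11530.134 donkey × 0.423 = 4877.246682 grain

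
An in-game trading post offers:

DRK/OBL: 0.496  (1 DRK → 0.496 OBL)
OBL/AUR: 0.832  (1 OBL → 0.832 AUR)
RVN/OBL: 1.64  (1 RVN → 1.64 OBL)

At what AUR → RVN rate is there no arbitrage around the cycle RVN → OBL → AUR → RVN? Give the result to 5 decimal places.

0.73288

Known legs of the cycle: 1.64 × 0.832 = 1.36448
For no arbitrage the full-cycle product must be 1, so the missing rate is 1 / 1.36448 ≈ 0.7328799.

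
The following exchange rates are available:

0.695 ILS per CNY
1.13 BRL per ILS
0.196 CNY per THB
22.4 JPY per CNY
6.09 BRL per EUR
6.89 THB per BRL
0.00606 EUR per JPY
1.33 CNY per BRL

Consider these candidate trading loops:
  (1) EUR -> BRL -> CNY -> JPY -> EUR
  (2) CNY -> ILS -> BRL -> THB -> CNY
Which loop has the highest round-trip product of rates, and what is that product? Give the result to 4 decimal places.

(1) 6.09 × 1.33 × 22.4 × 0.00606 = 1.09949
(2) 0.695 × 1.13 × 6.89 × 0.196 = 1.06057
Highest is cycle (1) at 1.0995 (>1, arbitrage).

1.0995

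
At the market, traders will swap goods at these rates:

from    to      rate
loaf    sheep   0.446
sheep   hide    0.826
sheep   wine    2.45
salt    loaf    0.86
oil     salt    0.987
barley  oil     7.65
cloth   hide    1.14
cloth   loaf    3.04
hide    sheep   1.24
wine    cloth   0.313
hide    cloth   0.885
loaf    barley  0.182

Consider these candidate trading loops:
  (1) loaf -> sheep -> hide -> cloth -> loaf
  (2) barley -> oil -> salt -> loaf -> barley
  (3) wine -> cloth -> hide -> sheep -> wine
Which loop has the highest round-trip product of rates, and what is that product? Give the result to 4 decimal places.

1.1818

(1) 0.446 × 0.826 × 0.885 × 3.04 = 0.99113
(2) 7.65 × 0.987 × 0.86 × 0.182 = 1.18181
(3) 0.313 × 1.14 × 1.24 × 2.45 = 1.08402
Highest is cycle (2) at 1.1818 (>1, arbitrage).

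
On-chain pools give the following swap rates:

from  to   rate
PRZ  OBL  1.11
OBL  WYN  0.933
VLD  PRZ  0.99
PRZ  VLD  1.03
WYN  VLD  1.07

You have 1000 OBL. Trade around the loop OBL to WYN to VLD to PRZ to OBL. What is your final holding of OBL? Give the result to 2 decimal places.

1000 OBL × 0.933 = 933 WYN
933 WYN × 1.07 = 998.31 VLD
998.31 VLD × 0.99 = 988.3269 PRZ
988.3269 PRZ × 1.11 = 1097.042859 OBL

1097.04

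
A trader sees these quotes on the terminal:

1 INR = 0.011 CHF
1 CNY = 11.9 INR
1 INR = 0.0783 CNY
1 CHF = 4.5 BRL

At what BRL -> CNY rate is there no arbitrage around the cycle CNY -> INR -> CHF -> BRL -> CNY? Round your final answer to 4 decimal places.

1.6976

Known legs of the cycle: 11.9 × 0.011 × 4.5 = 0.58905
For no arbitrage the full-cycle product must be 1, so the missing rate is 1 / 0.58905 ≈ 1.697649.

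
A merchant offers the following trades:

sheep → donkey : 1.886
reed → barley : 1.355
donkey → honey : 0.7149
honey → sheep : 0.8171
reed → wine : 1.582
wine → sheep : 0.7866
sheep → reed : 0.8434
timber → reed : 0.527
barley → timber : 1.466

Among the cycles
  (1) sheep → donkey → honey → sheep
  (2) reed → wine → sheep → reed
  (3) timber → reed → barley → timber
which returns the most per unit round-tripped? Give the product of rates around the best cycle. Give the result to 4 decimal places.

1.1017

(1) 1.886 × 0.7149 × 0.8171 = 1.10170
(2) 1.582 × 0.7866 × 0.8434 = 1.04953
(3) 0.527 × 1.355 × 1.466 = 1.04685
Highest is cycle (1) at 1.1017 (>1, arbitrage).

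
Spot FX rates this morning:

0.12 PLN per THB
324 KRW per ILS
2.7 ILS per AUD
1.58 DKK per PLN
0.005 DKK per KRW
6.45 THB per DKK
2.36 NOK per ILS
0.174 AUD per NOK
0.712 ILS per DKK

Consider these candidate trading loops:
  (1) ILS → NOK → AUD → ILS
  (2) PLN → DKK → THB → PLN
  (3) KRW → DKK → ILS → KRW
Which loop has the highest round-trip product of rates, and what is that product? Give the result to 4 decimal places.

(1) 2.36 × 0.174 × 2.7 = 1.10873
(2) 1.58 × 6.45 × 0.12 = 1.22292
(3) 0.005 × 0.712 × 324 = 1.15344
Highest is cycle (2) at 1.2229 (>1, arbitrage).

1.2229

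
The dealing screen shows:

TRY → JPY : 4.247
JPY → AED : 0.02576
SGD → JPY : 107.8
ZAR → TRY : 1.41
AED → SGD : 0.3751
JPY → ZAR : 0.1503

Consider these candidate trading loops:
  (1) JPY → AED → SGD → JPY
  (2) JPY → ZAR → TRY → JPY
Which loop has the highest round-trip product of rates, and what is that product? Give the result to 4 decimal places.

(1) 0.02576 × 0.3751 × 107.8 = 1.04163
(2) 0.1503 × 1.41 × 4.247 = 0.90004
Highest is cycle (1) at 1.0416 (>1, arbitrage).

1.0416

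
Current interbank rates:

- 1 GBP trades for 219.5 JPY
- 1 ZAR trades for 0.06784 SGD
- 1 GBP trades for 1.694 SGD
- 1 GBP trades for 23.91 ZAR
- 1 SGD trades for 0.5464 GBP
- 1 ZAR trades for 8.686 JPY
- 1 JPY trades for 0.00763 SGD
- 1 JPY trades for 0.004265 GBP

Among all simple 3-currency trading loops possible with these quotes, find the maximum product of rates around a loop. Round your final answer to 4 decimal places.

GBP→JPY→SGD→GBP: 219.5 × 0.00763 × 0.5464 = 0.91510
GBP→ZAR→SGD→GBP: 23.91 × 0.06784 × 0.5464 = 0.88629
GBP→ZAR→JPY→GBP: 23.91 × 8.686 × 0.004265 = 0.88576
Maximum is GBP→JPY→SGD→GBP at 0.9151; no arbitrage — every cycle loses value.

0.9151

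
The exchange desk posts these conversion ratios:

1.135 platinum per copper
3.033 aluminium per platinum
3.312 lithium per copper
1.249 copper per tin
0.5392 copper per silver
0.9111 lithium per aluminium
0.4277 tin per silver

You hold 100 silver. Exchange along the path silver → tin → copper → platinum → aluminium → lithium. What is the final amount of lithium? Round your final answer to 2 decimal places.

167.55

100 silver × 0.4277 = 42.77 tin
42.77 tin × 1.249 = 53.41973 copper
53.41973 copper × 1.135 = 60.63139355 platinum
60.63139355 platinum × 3.033 = 183.89501663715 aluminium
183.89501663715 aluminium × 0.9111 = 167.546749658107365 lithium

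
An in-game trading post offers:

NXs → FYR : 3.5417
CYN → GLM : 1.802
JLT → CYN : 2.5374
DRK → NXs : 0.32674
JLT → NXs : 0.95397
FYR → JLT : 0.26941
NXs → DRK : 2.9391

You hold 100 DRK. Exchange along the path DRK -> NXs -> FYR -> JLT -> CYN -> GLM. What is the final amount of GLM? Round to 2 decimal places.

100 DRK × 0.32674 = 32.674 NXs
32.674 NXs × 3.5417 = 115.7215058 FYR
115.7215058 FYR × 0.26941 = 31.176530877578 JLT
31.176530877578 JLT × 2.5374 = 79.1073294487664172 CYN
79.1073294487664172 CYN × 1.802 = 142.5514076666770837944 GLM

142.55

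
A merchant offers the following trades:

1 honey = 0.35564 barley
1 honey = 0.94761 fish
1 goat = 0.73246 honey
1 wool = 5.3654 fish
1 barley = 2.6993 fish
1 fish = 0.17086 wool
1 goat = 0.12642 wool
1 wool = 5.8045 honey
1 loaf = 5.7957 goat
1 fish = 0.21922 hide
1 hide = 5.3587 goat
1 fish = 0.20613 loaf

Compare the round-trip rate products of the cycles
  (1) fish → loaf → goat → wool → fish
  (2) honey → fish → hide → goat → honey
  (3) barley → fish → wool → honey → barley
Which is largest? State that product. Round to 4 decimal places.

(1) 0.20613 × 5.7957 × 0.12642 × 5.3654 = 0.81034
(2) 0.94761 × 0.21922 × 5.3587 × 0.73246 = 0.81537
(3) 2.6993 × 0.17086 × 5.8045 × 0.35564 = 0.95207
Highest is cycle (3) at 0.9521 (≤1, no arbitrage).

0.9521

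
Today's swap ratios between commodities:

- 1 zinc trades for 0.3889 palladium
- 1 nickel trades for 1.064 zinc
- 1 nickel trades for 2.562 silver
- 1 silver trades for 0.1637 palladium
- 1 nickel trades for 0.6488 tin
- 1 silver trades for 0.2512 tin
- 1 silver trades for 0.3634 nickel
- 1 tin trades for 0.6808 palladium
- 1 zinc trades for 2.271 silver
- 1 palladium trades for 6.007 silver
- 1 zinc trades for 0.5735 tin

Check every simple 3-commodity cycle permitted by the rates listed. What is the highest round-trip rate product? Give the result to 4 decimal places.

1.0273

silver→tin→palladium→silver: 0.2512 × 0.6808 × 6.007 = 1.02730
silver→nickel→zinc→silver: 0.3634 × 1.064 × 2.271 = 0.87810
Maximum is silver→tin→palladium→silver at 1.0273; arbitrage exists.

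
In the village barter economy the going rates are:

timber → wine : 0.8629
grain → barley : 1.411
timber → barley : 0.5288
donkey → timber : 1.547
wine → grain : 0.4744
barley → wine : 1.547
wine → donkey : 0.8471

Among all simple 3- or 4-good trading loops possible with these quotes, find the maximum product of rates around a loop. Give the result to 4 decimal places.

1.1308

timber→wine→donkey→timber: 0.8629 × 0.8471 × 1.547 = 1.13080
timber→barley→wine→donkey→timber: 0.5288 × 1.547 × 0.8471 × 1.547 = 1.07203
grain→barley→wine→grain: 1.411 × 1.547 × 0.4744 = 1.03553
Maximum is timber→wine→donkey→timber at 1.1308; arbitrage exists.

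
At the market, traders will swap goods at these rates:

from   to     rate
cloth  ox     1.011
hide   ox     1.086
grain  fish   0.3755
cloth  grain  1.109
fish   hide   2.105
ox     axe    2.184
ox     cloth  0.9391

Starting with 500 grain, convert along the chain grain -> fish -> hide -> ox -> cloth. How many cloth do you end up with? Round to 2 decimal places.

500 grain × 0.3755 = 187.75 fish
187.75 fish × 2.105 = 395.21375 hide
395.21375 hide × 1.086 = 429.2021325 ox
429.2021325 ox × 0.9391 = 403.06372263075 cloth

403.06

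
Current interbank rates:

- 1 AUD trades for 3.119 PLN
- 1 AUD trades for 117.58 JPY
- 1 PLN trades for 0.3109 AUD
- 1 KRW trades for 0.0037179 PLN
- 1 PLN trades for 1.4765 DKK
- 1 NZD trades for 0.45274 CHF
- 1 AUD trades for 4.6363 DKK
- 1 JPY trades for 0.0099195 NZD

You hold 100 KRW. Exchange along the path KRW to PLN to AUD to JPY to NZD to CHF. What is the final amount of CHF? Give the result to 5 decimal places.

100 KRW × 0.0037179 = 0.37179 PLN
0.37179 PLN × 0.3109 = 0.115589511 AUD
0.115589511 AUD × 117.58 = 13.59101470338 JPY
13.59101470338 JPY × 0.0099195 = 0.13481607035017791 NZD
0.13481607035017791 NZD × 0.45274 = 0.0610366276903395469734 CHF

0.06104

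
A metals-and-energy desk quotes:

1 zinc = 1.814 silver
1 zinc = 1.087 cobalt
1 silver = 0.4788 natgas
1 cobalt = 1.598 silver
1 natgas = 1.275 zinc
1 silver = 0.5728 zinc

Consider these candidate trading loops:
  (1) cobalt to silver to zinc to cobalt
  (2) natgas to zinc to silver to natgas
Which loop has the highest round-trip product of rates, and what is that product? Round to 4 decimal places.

1.1074

(1) 1.598 × 0.5728 × 1.087 = 0.99497
(2) 1.275 × 1.814 × 0.4788 = 1.10739
Highest is cycle (2) at 1.1074 (>1, arbitrage).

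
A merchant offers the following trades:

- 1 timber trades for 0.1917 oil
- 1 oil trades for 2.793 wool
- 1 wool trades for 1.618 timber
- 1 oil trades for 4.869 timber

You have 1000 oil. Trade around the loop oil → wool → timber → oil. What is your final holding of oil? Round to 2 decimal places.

866.31

1000 oil × 2.793 = 2793 wool
2793 wool × 1.618 = 4519.074 timber
4519.074 timber × 0.1917 = 866.3064858 oil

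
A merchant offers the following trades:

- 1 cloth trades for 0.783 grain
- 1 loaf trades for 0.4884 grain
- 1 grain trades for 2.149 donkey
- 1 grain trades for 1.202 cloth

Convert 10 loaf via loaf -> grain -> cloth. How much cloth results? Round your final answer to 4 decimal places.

10 loaf × 0.4884 = 4.884 grain
4.884 grain × 1.202 = 5.870568 cloth

5.8706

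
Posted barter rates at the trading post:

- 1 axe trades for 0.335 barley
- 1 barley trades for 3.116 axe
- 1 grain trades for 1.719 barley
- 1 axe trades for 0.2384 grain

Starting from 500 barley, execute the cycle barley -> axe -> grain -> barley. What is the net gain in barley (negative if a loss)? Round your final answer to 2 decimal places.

500 barley × 3.116 = 1558 axe
1558 axe × 0.2384 = 371.4272 grain
371.4272 grain × 1.719 = 638.4833568 barley
Net change: 638.4833568 − 500 = 138.4833568 barley

138.48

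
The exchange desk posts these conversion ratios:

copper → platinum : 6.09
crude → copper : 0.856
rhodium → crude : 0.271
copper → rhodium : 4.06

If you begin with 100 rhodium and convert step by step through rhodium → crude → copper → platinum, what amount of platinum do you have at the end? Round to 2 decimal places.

100 rhodium × 0.271 = 27.1 crude
27.1 crude × 0.856 = 23.1976 copper
23.1976 copper × 6.09 = 141.273384 platinum

141.27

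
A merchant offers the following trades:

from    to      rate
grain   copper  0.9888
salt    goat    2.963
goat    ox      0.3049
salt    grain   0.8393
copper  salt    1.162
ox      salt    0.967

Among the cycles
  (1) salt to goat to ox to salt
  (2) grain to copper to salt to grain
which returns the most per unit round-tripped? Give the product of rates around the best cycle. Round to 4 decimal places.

(1) 2.963 × 0.3049 × 0.967 = 0.87361
(2) 0.9888 × 1.162 × 0.8393 = 0.96434
Highest is cycle (2) at 0.9643 (≤1, no arbitrage).

0.9643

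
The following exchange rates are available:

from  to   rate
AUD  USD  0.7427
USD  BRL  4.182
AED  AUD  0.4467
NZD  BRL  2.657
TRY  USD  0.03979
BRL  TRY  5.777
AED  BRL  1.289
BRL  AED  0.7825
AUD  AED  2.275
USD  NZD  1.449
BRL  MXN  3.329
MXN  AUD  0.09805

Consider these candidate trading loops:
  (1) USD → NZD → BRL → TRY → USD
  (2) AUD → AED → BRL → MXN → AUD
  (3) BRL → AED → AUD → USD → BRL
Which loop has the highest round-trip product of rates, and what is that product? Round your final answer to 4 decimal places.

1.0857

(1) 1.449 × 2.657 × 5.777 × 0.03979 = 0.88499
(2) 2.275 × 1.289 × 3.329 × 0.09805 = 0.95718
(3) 0.7825 × 0.4467 × 0.7427 × 4.182 = 1.08567
Highest is cycle (3) at 1.0857 (>1, arbitrage).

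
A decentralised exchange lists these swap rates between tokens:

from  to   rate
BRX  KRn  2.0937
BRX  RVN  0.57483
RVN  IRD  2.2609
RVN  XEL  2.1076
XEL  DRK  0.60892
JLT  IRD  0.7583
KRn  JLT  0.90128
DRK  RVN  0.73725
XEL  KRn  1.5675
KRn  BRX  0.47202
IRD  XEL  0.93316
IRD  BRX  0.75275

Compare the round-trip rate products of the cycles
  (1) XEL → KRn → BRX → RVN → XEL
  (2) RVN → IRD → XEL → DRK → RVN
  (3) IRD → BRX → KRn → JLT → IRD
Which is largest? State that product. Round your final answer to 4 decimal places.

(1) 1.5675 × 0.47202 × 0.57483 × 2.1076 = 0.89639
(2) 2.2609 × 0.93316 × 0.60892 × 0.73725 = 0.94714
(3) 0.75275 × 2.0937 × 0.90128 × 0.7583 = 1.07712
Highest is cycle (3) at 1.0771 (>1, arbitrage).

1.0771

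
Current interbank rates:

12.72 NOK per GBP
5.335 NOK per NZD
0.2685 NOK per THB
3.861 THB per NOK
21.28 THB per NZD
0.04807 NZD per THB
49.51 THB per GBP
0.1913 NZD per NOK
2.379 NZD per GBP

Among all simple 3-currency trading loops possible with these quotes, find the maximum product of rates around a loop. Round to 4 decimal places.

1.0930

NZD→THB→NOK→NZD: 21.28 × 0.2685 × 0.1913 = 1.09303
NZD→NOK→THB→NZD: 5.335 × 3.861 × 0.04807 = 0.99017
Maximum is NZD→THB→NOK→NZD at 1.0930; arbitrage exists.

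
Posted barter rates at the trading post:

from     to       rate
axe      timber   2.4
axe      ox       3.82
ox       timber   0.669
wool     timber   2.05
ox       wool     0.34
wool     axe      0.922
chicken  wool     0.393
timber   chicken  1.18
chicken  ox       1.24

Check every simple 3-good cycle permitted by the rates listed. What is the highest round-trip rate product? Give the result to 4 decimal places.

axe→ox→wool→axe: 3.82 × 0.34 × 0.922 = 1.19749
chicken→ox→timber→chicken: 1.24 × 0.669 × 1.18 = 0.97888
chicken→wool→timber→chicken: 0.393 × 2.05 × 1.18 = 0.95067
Maximum is axe→ox→wool→axe at 1.1975; arbitrage exists.

1.1975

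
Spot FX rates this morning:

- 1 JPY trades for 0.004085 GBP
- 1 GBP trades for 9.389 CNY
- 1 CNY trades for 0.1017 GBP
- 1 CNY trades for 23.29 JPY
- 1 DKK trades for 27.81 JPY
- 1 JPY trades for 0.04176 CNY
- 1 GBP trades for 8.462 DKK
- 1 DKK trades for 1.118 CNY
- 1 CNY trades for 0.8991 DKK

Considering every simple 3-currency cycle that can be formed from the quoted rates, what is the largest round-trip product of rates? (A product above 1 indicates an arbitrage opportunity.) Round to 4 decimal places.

1.0442

JPY→CNY→DKK→JPY: 0.04176 × 0.8991 × 27.81 = 1.04417
CNY→GBP→DKK→CNY: 0.1017 × 8.462 × 1.118 = 0.96213
JPY→GBP→DKK→JPY: 0.004085 × 8.462 × 27.81 = 0.96132
JPY→GBP→CNY→JPY: 0.004085 × 9.389 × 23.29 = 0.89327
Maximum is JPY→CNY→DKK→JPY at 1.0442; arbitrage exists.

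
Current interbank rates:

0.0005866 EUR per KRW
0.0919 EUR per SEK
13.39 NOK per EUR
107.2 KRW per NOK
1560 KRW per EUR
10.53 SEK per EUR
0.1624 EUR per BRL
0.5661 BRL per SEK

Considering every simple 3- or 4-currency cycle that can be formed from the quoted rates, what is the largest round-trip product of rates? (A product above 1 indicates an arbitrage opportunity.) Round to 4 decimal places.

EUR→SEK→BRL→EUR: 10.53 × 0.5661 × 0.1624 = 0.96807
EUR→NOK→KRW→EUR: 13.39 × 107.2 × 0.0005866 = 0.84201
Maximum is EUR→SEK→BRL→EUR at 0.9681; no arbitrage — every cycle loses value.

0.9681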